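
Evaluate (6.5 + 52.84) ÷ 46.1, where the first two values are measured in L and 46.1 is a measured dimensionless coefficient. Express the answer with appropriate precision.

1.29 L

6.5 L + 52.84 L = 59.34 L; the sum is limited to 1 decimal place (3 s.f.).
Carrying full precision, 59.34 ÷ 46.1 = 1.28720173536… L; 46.1 has 3 s.f., so the result keeps min(3, 3) = 3 s.f.
Rounded to 3 significant figures: 1.29 L.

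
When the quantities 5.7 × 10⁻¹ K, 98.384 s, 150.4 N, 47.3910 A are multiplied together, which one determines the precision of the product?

5.7 × 10⁻¹ K → 2 s.f.; 98.384 s → 5 s.f.; 150.4 N → 4 s.f.; 47.3910 A → 6 s.f.
The fewest is 2 significant figures, from 5.7 × 10⁻¹ K.

5.7 × 10⁻¹ K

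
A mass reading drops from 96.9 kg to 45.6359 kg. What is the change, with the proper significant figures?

51.3 kg

96.9 kg − 45.6359 kg = 51.2641 kg.
Addition/subtraction keeps the fewest decimal places: 96.9 → 1 decimal place, 45.6359 → 4 decimal places; limit is 1.
Rounded to 1 decimal place: 51.3 kg.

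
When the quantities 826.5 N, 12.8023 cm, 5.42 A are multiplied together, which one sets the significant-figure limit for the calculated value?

826.5 N → 4 s.f.; 12.8023 cm → 6 s.f.; 5.42 A → 3 s.f.
The fewest is 3 significant figures, from 5.42 A.

5.42 A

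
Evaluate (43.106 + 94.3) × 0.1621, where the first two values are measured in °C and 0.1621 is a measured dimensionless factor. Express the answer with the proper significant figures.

22.27 °C

43.106 °C + 94.3 °C = 137.406 °C; the sum is limited to 1 decimal place (4 s.f.).
Carrying full precision, 137.406 × 0.1621 = 22.2735126 °C; 0.1621 has 4 s.f., so the result keeps min(4, 4) = 4 s.f.
Rounded to 4 significant figures: 22.27 °C.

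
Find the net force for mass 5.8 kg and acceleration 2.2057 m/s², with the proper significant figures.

net force = 5.8 kg × 2.2057 m/s² = 12.79306 N.
5.8 has 2 significant figures; 2.2057 has 5.
Division/multiplication keeps the fewest: 2 significant figures.
Rounded: 13 N.

13 N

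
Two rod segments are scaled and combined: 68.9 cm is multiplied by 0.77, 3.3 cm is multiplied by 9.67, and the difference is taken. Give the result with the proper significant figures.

21 cm

68.9 × 0.77 = 53.053 → 53 cm (2 s.f., last digit at the 10^0 place).
3.3 × 9.67 = 31.911 → 32 cm (2 s.f., last digit at the 10^0 place).
Difference: 21.142 cm; keep the coarser place, 10^0.
Result: 21 cm.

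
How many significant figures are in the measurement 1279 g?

1279: every digit is nonzero and significant.

4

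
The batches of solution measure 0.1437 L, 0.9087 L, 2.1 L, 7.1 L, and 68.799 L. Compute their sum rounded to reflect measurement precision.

0.1437 L + 0.9087 L + 2.1 L + 7.1 L + 68.799 L = 79.0514 L.
Addition/subtraction keeps the fewest decimal places: 0.1437 → 4 decimal places, 0.9087 → 4 decimal places, 2.1 → 1 decimal place, 7.1 → 1 decimal place, 68.799 → 3 decimal places; limit is 1.
Rounded to 1 decimal place: 79.1 L.

79.1 L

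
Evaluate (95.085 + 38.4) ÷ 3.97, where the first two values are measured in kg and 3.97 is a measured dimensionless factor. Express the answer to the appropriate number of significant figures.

33.6 kg

95.085 kg + 38.4 kg = 133.485 kg; the sum is limited to 1 decimal place (4 s.f.).
Carrying full precision, 133.485 ÷ 3.97 = 33.6234256927… kg; 3.97 has 3 s.f., so the result keeps min(4, 3) = 3 s.f.
Rounded to 3 significant figures: 33.6 kg.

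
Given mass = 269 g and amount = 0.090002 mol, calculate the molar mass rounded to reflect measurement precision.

2.99 × 10³ g/mol

molar mass = 269 g ÷ 0.090002 mol = 2988.82247061… g/mol.
269 has 3 significant figures; 0.090002 has 5.
Division/multiplication keeps the fewest: 3 significant figures.
Rounded: 2.99 × 10³ g/mol.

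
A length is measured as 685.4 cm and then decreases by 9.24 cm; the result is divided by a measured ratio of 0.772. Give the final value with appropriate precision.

8.76 × 10² cm

685.4 cm − 9.24 cm = 676.16 cm; the difference is limited to 1 decimal place (4 s.f.).
Carrying full precision, 676.16 ÷ 0.772 = 875.85492228… cm; 0.772 has 3 s.f., so the result keeps min(4, 3) = 3 s.f.
Rounded to 3 significant figures: 8.76 × 10² cm.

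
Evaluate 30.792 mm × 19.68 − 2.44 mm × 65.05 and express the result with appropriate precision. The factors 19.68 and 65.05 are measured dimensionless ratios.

447 mm

30.792 × 19.68 = 605.98656 → 606.0 mm (4 s.f., last digit at the 10^-1 place).
2.44 × 65.05 = 158.722 → 159 mm (3 s.f., last digit at the 10^0 place).
Difference: 447.26456 mm; keep the coarser place, 10^0.
Result: 447 mm.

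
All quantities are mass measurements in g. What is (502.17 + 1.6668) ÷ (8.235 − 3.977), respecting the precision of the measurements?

118.3

502.17 + 1.6668 = 503.8368, limited to 2 d.p. → 5 s.f.; 8.235 − 3.977 = 4.258, limited to 3 d.p. → 4 s.f.
Carrying full precision, 503.8368 ÷ 4.258 = 118.327101926…; keep min(5, 4) = 4 s.f.
Rounded to 4 significant figures: 118.3.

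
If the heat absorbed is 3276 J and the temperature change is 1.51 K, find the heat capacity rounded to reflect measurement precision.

2.17 × 10³ J/K

heat capacity = 3276 J ÷ 1.51 K = 2169.53642384… J/K.
3276 has 4 significant figures; 1.51 has 3.
Division/multiplication keeps the fewest: 3 significant figures.
Rounded: 2.17 × 10³ J/K.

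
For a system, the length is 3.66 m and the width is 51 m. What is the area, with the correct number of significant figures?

area = 3.66 m × 51 m = 186.66 m².
3.66 has 3 significant figures; 51 has 2.
Division/multiplication keeps the fewest: 2 significant figures.
Rounded: 1.9 × 10² m².

1.9 × 10² m²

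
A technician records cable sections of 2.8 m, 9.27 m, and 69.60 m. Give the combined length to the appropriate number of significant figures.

2.8 m + 9.27 m + 69.60 m = 81.67 m.
Addition/subtraction keeps the fewest decimal places: 2.8 → 1 decimal place, 9.27 → 2 decimal places, 69.60 → 2 decimal places; limit is 1.
Rounded to 1 decimal place: 81.7 m.

81.7 m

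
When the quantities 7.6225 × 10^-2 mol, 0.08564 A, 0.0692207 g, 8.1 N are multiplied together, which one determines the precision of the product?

8.1 N

7.6225 × 10^-2 mol → 5 s.f.; 0.08564 A → 4 s.f.; 0.0692207 g → 6 s.f.; 8.1 N → 2 s.f.
The fewest is 2 significant figures, from 8.1 N.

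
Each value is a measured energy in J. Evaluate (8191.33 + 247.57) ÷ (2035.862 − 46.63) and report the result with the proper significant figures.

8191.33 + 247.57 = 8438.90, limited to 2 d.p. → 6 s.f.; 2035.862 − 46.63 = 1989.232, limited to 2 d.p. → 6 s.f.
Carrying full precision, 8438.90 ÷ 1989.232 = 4.24229049201…; keep min(6, 6) = 6 s.f.
Rounded to 6 significant figures: 4.24229.

4.24229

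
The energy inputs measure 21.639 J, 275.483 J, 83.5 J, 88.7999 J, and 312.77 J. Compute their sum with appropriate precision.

21.639 J + 275.483 J + 83.5 J + 88.7999 J + 312.77 J = 782.1919 J.
Addition/subtraction keeps the fewest decimal places: 21.639 → 3 decimal places, 275.483 → 3 decimal places, 83.5 → 1 decimal place, 88.7999 → 4 decimal places, 312.77 → 2 decimal places; limit is 1.
Rounded to 1 decimal place: 782.2 J.

782.2 J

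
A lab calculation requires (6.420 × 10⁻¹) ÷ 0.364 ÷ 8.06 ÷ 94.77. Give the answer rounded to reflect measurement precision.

0.00231

(6.420 × 10⁻¹) ÷ 0.364 ÷ 8.06 ÷ 94.77 = 0.00230902014533…
Multiplication/division keeps the fewest significant figures: 6.420 × 10⁻¹ → 4 s.f., 0.364 → 3 s.f., 8.06 → 3 s.f., 94.77 → 4 s.f.; limit is 3.
Rounded to 3 significant figures: 0.00231.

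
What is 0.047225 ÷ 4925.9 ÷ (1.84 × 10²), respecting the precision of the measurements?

0.047225 ÷ 4925.9 ÷ (1.84 × 10²) = 5.21036985517 × 10^-8…
Multiplication/division keeps the fewest significant figures: 0.047225 → 5 s.f., 4925.9 → 5 s.f., 1.84 × 10² → 3 s.f.; limit is 3.
Rounded to 3 significant figures: 5.21 × 10⁻⁸.

5.21 × 10⁻⁸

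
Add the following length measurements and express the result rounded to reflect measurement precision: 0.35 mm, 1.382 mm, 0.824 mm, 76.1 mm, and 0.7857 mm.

0.35 mm + 1.382 mm + 0.824 mm + 76.1 mm + 0.7857 mm = 79.4417 mm.
Addition/subtraction keeps the fewest decimal places: 0.35 → 2 decimal places, 1.382 → 3 decimal places, 0.824 → 3 decimal places, 76.1 → 1 decimal place, 0.7857 → 4 decimal places; limit is 1.
Rounded to 1 decimal place: 79.4 mm.

79.4 mm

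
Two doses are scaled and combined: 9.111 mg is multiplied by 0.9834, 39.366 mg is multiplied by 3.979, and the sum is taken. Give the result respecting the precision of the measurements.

9.111 × 0.9834 = 8.9597574 → 8.960 mg (4 s.f., last digit at the 10^-3 place).
39.366 × 3.979 = 156.637314 → 156.6 mg (4 s.f., last digit at the 10^-1 place).
Sum: 165.5970714 mg; keep the coarser place, 10^-1.
Result: 165.6 mg.

165.6 mg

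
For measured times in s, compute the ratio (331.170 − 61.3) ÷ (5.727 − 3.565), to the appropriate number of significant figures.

124.8

331.170 − 61.3 = 269.870, limited to 1 d.p. → 4 s.f.; 5.727 − 3.565 = 2.162, limited to 3 d.p. → 4 s.f.
Carrying full precision, 269.870 ÷ 2.162 = 124.824236818…; keep min(4, 4) = 4 s.f.
Rounded to 4 significant figures: 124.8.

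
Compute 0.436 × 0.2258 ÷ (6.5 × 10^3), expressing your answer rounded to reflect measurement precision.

0.436 × 0.2258 ÷ (6.5 × 10^3) = 0.0000151459692308…
Multiplication/division keeps the fewest significant figures: 0.436 → 3 s.f., 0.2258 → 4 s.f., 6.5 × 10^3 → 2 s.f.; limit is 2.
Rounded to 2 significant figures: 1.5 × 10^-5.

1.5 × 10^-5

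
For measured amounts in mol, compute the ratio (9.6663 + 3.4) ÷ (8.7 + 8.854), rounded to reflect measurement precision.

9.6663 + 3.4 = 13.0663, limited to 1 d.p. → 3 s.f.; 8.7 + 8.854 = 17.554, limited to 1 d.p. → 3 s.f.
Carrying full precision, 13.0663 ÷ 17.554 = 0.744348866355…; keep min(3, 3) = 3 s.f.
Rounded to 3 significant figures: 7.44 × 10⁻¹.

7.44 × 10⁻¹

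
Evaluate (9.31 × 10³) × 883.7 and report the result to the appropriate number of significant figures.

8.23 × 10⁶

(9.31 × 10³) × 883.7 = 8227247
Multiplication/division keeps the fewest significant figures: 9.31 × 10³ → 3 s.f., 883.7 → 4 s.f.; limit is 3.
Rounded to 3 significant figures: 8.23 × 10⁶.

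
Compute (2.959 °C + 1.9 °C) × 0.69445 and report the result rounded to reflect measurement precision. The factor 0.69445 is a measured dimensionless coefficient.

2.959 °C + 1.9 °C = 4.859 °C; the sum is limited to 1 decimal place (2 s.f.).
Carrying full precision, 4.859 × 0.69445 = 3.37433255 °C; 0.69445 has 5 s.f., so the result keeps min(2, 5) = 2 s.f.
Rounded to 2 significant figures: 3.4 °C.

3.4 °C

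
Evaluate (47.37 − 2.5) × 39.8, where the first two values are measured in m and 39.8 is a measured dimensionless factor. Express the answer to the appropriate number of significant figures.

1.79 × 10^3 m

47.37 m − 2.5 m = 44.87 m; the difference is limited to 1 decimal place (3 s.f.).
Carrying full precision, 44.87 × 39.8 = 1785.826 m; 39.8 has 3 s.f., so the result keeps min(3, 3) = 3 s.f.
Rounded to 3 significant figures: 1.79 × 10^3 m.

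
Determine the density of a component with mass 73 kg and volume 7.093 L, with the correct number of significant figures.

10. kg/L

density = 73 kg ÷ 7.093 L = 10.2918370224… kg/L.
73 has 2 significant figures; 7.093 has 4.
Division/multiplication keeps the fewest: 2 significant figures.
Rounded: 10. kg/L.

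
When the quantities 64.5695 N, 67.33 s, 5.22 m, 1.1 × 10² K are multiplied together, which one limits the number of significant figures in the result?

64.5695 N → 6 s.f.; 67.33 s → 4 s.f.; 5.22 m → 3 s.f.; 1.1 × 10² K → 2 s.f.
The fewest is 2 significant figures, from 1.1 × 10² K.

1.1 × 10² K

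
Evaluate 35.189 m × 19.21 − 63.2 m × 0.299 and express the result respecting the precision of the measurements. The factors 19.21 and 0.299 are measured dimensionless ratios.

657.1 m

35.189 × 19.21 = 675.98069 → 676.0 m (4 s.f., last digit at the 10^-1 place).
63.2 × 0.299 = 18.8968 → 18.9 m (3 s.f., last digit at the 10^-1 place).
Difference: 657.08389 m; keep the coarser place, 10^-1.
Result: 657.1 m.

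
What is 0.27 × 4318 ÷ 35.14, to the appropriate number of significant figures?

33

0.27 × 4318 ÷ 35.14 = 33.1775754126…
Multiplication/division keeps the fewest significant figures: 0.27 → 2 s.f., 4318 → 4 s.f., 35.14 → 4 s.f.; limit is 2.
Rounded to 2 significant figures: 33.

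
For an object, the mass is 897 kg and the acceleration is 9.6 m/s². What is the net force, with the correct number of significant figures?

8.6 × 10^3 N

net force = 897 kg × 9.6 m/s² = 8611.2 N.
897 has 3 significant figures; 9.6 has 2.
Division/multiplication keeps the fewest: 2 significant figures.
Rounded: 8.6 × 10^3 N.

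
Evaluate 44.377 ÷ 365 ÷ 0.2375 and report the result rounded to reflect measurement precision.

0.512

44.377 ÷ 365 ÷ 0.2375 = 0.51191925018…
Multiplication/division keeps the fewest significant figures: 44.377 → 5 s.f., 365 → 3 s.f., 0.2375 → 4 s.f.; limit is 3.
Rounded to 3 significant figures: 0.512.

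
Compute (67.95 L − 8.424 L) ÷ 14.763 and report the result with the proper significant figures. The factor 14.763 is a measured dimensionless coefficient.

67.95 L − 8.424 L = 59.526 L; the difference is limited to 2 decimal places (4 s.f.).
Carrying full precision, 59.526 ÷ 14.763 = 4.03210729527… L; 14.763 has 5 s.f., so the result keeps min(4, 5) = 4 s.f.
Rounded to 4 significant figures: 4.032 L.

4.032 L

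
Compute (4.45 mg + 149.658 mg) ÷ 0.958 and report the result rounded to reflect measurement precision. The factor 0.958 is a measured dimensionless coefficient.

161 mg

4.45 mg + 149.658 mg = 154.108 mg; the sum is limited to 2 decimal places (5 s.f.).
Carrying full precision, 154.108 ÷ 0.958 = 160.864300626… mg; 0.958 has 3 s.f., so the result keeps min(5, 3) = 3 s.f.
Rounded to 3 significant figures: 161 mg.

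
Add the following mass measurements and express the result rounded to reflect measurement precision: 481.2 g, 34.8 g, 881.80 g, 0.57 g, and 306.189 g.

1704.6 g

481.2 g + 34.8 g + 881.80 g + 0.57 g + 306.189 g = 1704.559 g.
Addition/subtraction keeps the fewest decimal places: 481.2 → 1 decimal place, 34.8 → 1 decimal place, 881.80 → 2 decimal places, 0.57 → 2 decimal places, 306.189 → 3 decimal places; limit is 1.
Rounded to 1 decimal place: 1704.6 g.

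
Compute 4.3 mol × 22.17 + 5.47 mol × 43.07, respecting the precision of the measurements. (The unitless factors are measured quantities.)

3.31 × 10^2 mol

4.3 × 22.17 = 95.331 → 95 mol (2 s.f., last digit at the 10^0 place).
5.47 × 43.07 = 235.5929 → 236 mol (3 s.f., last digit at the 10^0 place).
Sum: 330.9239 mol; keep the coarser place, 10^0.
Result: 3.31 × 10^2 mol.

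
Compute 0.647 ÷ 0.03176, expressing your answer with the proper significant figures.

20.4

0.647 ÷ 0.03176 = 20.3715365239…
Multiplication/division keeps the fewest significant figures: 0.647 → 3 s.f., 0.03176 → 4 s.f.; limit is 3.
Rounded to 3 significant figures: 20.4.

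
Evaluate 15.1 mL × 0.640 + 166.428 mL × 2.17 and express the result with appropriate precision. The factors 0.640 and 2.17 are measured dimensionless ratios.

15.1 × 0.640 = 9.664 → 9.66 mL (3 s.f., last digit at the 10^-2 place).
166.428 × 2.17 = 361.14876 → 361 mL (3 s.f., last digit at the 10^0 place).
Sum: 370.81276 mL; keep the coarser place, 10^0.
Result: 371 mL.

371 mL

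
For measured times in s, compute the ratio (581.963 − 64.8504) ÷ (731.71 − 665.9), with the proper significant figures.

581.963 − 64.8504 = 517.1126, limited to 3 d.p. → 6 s.f.; 731.71 − 665.9 = 65.81, limited to 1 d.p. → 3 s.f.
Carrying full precision, 517.1126 ÷ 65.81 = 7.8576599301…; keep min(6, 3) = 3 s.f.
Rounded to 3 significant figures: 7.86.

7.86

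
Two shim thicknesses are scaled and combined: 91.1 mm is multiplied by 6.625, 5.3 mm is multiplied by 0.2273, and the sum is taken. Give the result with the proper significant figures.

605 mm

91.1 × 6.625 = 603.5375 → 604 mm (3 s.f., last digit at the 10^0 place).
5.3 × 0.2273 = 1.20469 → 1.2 mm (2 s.f., last digit at the 10^-1 place).
Sum: 604.74219 mm; keep the coarser place, 10^0.
Result: 605 mm.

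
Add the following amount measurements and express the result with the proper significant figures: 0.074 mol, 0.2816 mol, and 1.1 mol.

0.074 mol + 0.2816 mol + 1.1 mol = 1.4556 mol.
Addition/subtraction keeps the fewest decimal places: 0.074 → 3 decimal places, 0.2816 → 4 decimal places, 1.1 → 1 decimal place; limit is 1.
Rounded to 1 decimal place: 1.5 mol.

1.5 mol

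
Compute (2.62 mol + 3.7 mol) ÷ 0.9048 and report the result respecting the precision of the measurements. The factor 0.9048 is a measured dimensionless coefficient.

7.0 mol

2.62 mol + 3.7 mol = 6.32 mol; the sum is limited to 1 decimal place (2 s.f.).
Carrying full precision, 6.32 ÷ 0.9048 = 6.98496905393… mol; 0.9048 has 4 s.f., so the result keeps min(2, 4) = 2 s.f.
Rounded to 2 significant figures: 7.0 mol.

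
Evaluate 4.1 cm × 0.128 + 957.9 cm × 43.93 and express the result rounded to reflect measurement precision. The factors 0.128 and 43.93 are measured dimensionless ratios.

4.208 × 10⁴ cm

4.1 × 0.128 = 0.5248 → 0.52 cm (2 s.f., last digit at the 10^-2 place).
957.9 × 43.93 = 42080.547 → 4.208 × 10⁴ cm (4 s.f., last digit at the 10^1 place).
Sum: 42081.0718 cm; keep the coarser place, 10^1.
Result: 4.208 × 10⁴ cm.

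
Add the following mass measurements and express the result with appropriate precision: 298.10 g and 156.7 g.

454.8 g

298.10 g + 156.7 g = 454.80 g.
Addition/subtraction keeps the fewest decimal places: 298.10 → 2 decimal places, 156.7 → 1 decimal place; limit is 1.
Rounded to 1 decimal place: 454.8 g.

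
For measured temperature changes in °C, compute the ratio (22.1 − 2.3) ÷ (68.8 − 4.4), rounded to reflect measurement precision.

0.307

22.1 − 2.3 = 19.8, limited to 1 d.p. → 3 s.f.; 68.8 − 4.4 = 64.4, limited to 1 d.p. → 3 s.f.
Carrying full precision, 19.8 ÷ 64.4 = 0.307453416149…; keep min(3, 3) = 3 s.f.
Rounded to 3 significant figures: 0.307.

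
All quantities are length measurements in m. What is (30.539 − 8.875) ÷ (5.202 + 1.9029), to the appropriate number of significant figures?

3.049

30.539 − 8.875 = 21.664, limited to 3 d.p. → 5 s.f.; 5.202 + 1.9029 = 7.1049, limited to 3 d.p. → 4 s.f.
Carrying full precision, 21.664 ÷ 7.1049 = 3.04916325353…; keep min(5, 4) = 4 s.f.
Rounded to 4 significant figures: 3.049.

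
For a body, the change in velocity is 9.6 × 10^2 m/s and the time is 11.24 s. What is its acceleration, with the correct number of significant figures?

acceleration = 9.6 × 10^2 m/s ÷ 11.24 s = 85.409252669… m/s².
9.6 × 10^2 has 2 significant figures; 11.24 has 4.
Division/multiplication keeps the fewest: 2 significant figures.
Rounded: 85 m/s².

85 m/s²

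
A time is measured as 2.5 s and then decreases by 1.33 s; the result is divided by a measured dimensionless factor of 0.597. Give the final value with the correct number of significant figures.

2.5 s − 1.33 s = 1.17 s; the difference is limited to 1 decimal place (2 s.f.).
Carrying full precision, 1.17 ÷ 0.597 = 1.95979899497… s; 0.597 has 3 s.f., so the result keeps min(2, 3) = 2 s.f.
Rounded to 2 significant figures: 2.0 s.

2.0 s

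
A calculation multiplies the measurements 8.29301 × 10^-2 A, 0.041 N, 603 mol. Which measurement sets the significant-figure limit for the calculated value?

0.041 N

8.29301 × 10^-2 A → 6 s.f.; 0.041 N → 2 s.f.; 603 mol → 3 s.f.
The fewest is 2 significant figures, from 0.041 N.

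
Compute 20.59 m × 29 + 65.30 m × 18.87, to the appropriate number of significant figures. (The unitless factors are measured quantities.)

1.83 × 10³ m

20.59 × 29 = 597.11 → 6.0 × 10² m (2 s.f., last digit at the 10^1 place).
65.30 × 18.87 = 1232.211 → 1232 m (4 s.f., last digit at the 10^0 place).
Sum: 1829.321 m; keep the coarser place, 10^1.
Result: 1.83 × 10³ m.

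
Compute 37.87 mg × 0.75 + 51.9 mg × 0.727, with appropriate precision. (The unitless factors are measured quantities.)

37.87 × 0.75 = 28.4025 → 28 mg (2 s.f., last digit at the 10^0 place).
51.9 × 0.727 = 37.7313 → 37.7 mg (3 s.f., last digit at the 10^-1 place).
Sum: 66.1338 mg; keep the coarser place, 10^0.
Result: 66 mg.

66 mg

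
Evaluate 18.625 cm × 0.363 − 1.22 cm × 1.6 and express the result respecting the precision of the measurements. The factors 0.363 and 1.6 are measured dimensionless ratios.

18.625 × 0.363 = 6.760875 → 6.76 cm (3 s.f., last digit at the 10^-2 place).
1.22 × 1.6 = 1.952 → 2.0 cm (2 s.f., last digit at the 10^-1 place).
Difference: 4.808875 cm; keep the coarser place, 10^-1.
Result: 4.8 cm.

4.8 cm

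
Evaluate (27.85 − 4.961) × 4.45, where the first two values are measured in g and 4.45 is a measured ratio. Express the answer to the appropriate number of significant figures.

102 g

27.85 g − 4.961 g = 22.889 g; the difference is limited to 2 decimal places (4 s.f.).
Carrying full precision, 22.889 × 4.45 = 101.85605 g; 4.45 has 3 s.f., so the result keeps min(4, 3) = 3 s.f.
Rounded to 3 significant figures: 102 g.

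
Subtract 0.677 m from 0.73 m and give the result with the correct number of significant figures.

0.05 m

0.73 m − 0.677 m = 0.053 m.
Addition/subtraction keeps the fewest decimal places: 0.73 → 2 decimal places, 0.677 → 3 decimal places; limit is 2.
Rounded to 2 decimal places: 0.05 m.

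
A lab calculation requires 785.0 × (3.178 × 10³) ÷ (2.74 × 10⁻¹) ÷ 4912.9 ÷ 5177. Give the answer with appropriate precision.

0.358

785.0 × (3.178 × 10³) ÷ (2.74 × 10⁻¹) ÷ 4912.9 ÷ 5177 = 0.357978461705…
Multiplication/division keeps the fewest significant figures: 785.0 → 4 s.f., 3.178 × 10³ → 4 s.f., 2.74 × 10⁻¹ → 3 s.f., 4912.9 → 5 s.f., 5177 → 4 s.f.; limit is 3.
Rounded to 3 significant figures: 0.358.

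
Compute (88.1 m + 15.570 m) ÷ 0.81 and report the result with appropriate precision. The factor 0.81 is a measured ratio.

1.3 × 10^2 m

88.1 m + 15.570 m = 103.670 m; the sum is limited to 1 decimal place (4 s.f.).
Carrying full precision, 103.670 ÷ 0.81 = 127.987654321… m; 0.81 has 2 s.f., so the result keeps min(4, 2) = 2 s.f.
Rounded to 2 significant figures: 1.3 × 10^2 m.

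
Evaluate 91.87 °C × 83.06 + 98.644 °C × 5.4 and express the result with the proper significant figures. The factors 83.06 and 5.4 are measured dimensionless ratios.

8.16 × 10^3 °C

91.87 × 83.06 = 7630.7222 → 7.631 × 10^3 °C (4 s.f., last digit at the 10^0 place).
98.644 × 5.4 = 532.6776 → 5.3 × 10^2 °C (2 s.f., last digit at the 10^1 place).
Sum: 8163.3998 °C; keep the coarser place, 10^1.
Result: 8.16 × 10^3 °C.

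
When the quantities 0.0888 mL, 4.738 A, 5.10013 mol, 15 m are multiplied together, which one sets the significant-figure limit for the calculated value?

15 m

0.0888 mL → 3 s.f.; 4.738 A → 4 s.f.; 5.10013 mol → 6 s.f.; 15 m → 2 s.f.
The fewest is 2 significant figures, from 15 m.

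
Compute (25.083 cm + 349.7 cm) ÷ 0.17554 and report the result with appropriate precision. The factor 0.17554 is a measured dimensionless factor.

2135 cm

25.083 cm + 349.7 cm = 374.783 cm; the sum is limited to 1 decimal place (4 s.f.).
Carrying full precision, 374.783 ÷ 0.17554 = 2135.02905321… cm; 0.17554 has 5 s.f., so the result keeps min(4, 5) = 4 s.f.
Rounded to 4 significant figures: 2135 cm.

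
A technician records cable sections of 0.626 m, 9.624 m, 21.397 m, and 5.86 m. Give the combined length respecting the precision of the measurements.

37.51 m

0.626 m + 9.624 m + 21.397 m + 5.86 m = 37.507 m.
Addition/subtraction keeps the fewest decimal places: 0.626 → 3 decimal places, 9.624 → 3 decimal places, 21.397 → 3 decimal places, 5.86 → 2 decimal places; limit is 2.
Rounded to 2 decimal places: 37.51 m.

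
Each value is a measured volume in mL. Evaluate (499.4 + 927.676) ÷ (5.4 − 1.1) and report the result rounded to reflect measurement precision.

3.3 × 10^2

499.4 + 927.676 = 1427.076, limited to 1 d.p. → 5 s.f.; 5.4 − 1.1 = 4.3, limited to 1 d.p. → 2 s.f.
Carrying full precision, 1427.076 ÷ 4.3 = 331.878139535…; keep min(5, 2) = 2 s.f.
Rounded to 2 significant figures: 3.3 × 10^2.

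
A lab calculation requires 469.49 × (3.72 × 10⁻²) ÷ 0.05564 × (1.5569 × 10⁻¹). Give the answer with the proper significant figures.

469.49 × (3.72 × 10⁻²) ÷ 0.05564 × (1.5569 × 10⁻¹) = 48.8700612746…
Multiplication/division keeps the fewest significant figures: 469.49 → 5 s.f., 3.72 × 10⁻² → 3 s.f., 0.05564 → 4 s.f., 1.5569 × 10⁻¹ → 5 s.f.; limit is 3.
Rounded to 3 significant figures: 48.9.

48.9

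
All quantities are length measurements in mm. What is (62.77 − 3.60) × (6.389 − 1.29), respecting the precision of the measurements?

62.77 − 3.60 = 59.17, limited to 2 d.p. → 4 s.f.; 6.389 − 1.29 = 5.099, limited to 2 d.p. → 3 s.f.
Carrying full precision, 59.17 × 5.099 = 301.70783; keep min(4, 3) = 3 s.f.
Rounded to 3 significant figures: 302 mm².

302 mm²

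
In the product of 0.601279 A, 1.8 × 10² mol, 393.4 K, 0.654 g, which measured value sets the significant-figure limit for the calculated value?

1.8 × 10² mol

0.601279 A → 6 s.f.; 1.8 × 10² mol → 2 s.f.; 393.4 K → 4 s.f.; 0.654 g → 3 s.f.
The fewest is 2 significant figures, from 1.8 × 10² mol.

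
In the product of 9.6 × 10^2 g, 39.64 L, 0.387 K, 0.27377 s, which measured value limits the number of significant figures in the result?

9.6 × 10^2 g

9.6 × 10^2 g → 2 s.f.; 39.64 L → 4 s.f.; 0.387 K → 3 s.f.; 0.27377 s → 5 s.f.
The fewest is 2 significant figures, from 9.6 × 10^2 g.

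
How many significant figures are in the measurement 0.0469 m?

3

0.0469: leading zeros are not significant.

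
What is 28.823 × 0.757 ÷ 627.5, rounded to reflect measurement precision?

28.823 × 0.757 ÷ 627.5 = 0.0347713322709…
Multiplication/division keeps the fewest significant figures: 28.823 → 5 s.f., 0.757 → 3 s.f., 627.5 → 4 s.f.; limit is 3.
Rounded to 3 significant figures: 0.0348.

0.0348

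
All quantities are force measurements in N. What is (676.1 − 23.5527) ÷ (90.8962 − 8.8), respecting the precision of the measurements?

676.1 − 23.5527 = 652.5473, limited to 1 d.p. → 4 s.f.; 90.8962 − 8.8 = 82.0962, limited to 1 d.p. → 3 s.f.
Carrying full precision, 652.5473 ÷ 82.0962 = 7.94856887408…; keep min(4, 3) = 3 s.f.
Rounded to 3 significant figures: 7.95.

7.95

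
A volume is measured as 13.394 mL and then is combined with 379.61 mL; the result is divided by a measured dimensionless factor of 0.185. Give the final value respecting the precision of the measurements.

2.12 × 10³ mL

13.394 mL + 379.61 mL = 393.004 mL; the sum is limited to 2 decimal places (5 s.f.).
Carrying full precision, 393.004 ÷ 0.185 = 2124.34594595… mL; 0.185 has 3 s.f., so the result keeps min(5, 3) = 3 s.f.
Rounded to 3 significant figures: 2.12 × 10³ mL.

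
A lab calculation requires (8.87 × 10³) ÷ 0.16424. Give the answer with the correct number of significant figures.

5.40 × 10⁴

(8.87 × 10³) ÷ 0.16424 = 54006.3321968…
Multiplication/division keeps the fewest significant figures: 8.87 × 10³ → 3 s.f., 0.16424 → 5 s.f.; limit is 3.
Rounded to 3 significant figures: 5.40 × 10⁴.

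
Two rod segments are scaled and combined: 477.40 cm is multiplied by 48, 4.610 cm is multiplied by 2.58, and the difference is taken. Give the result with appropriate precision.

477.40 × 48 = 22915.2 → 2.3 × 10⁴ cm (2 s.f., last digit at the 10^3 place).
4.610 × 2.58 = 11.8938 → 11.9 cm (3 s.f., last digit at the 10^-1 place).
Difference: 22903.3062 cm; keep the coarser place, 10^3.
Result: 2.3 × 10⁴ cm.

2.3 × 10⁴ cm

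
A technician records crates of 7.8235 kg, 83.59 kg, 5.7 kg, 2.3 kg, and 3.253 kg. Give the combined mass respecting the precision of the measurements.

102.7 kg

7.8235 kg + 83.59 kg + 5.7 kg + 2.3 kg + 3.253 kg = 102.6665 kg.
Addition/subtraction keeps the fewest decimal places: 7.8235 → 4 decimal places, 83.59 → 2 decimal places, 5.7 → 1 decimal place, 2.3 → 1 decimal place, 3.253 → 3 decimal places; limit is 1.
Rounded to 1 decimal place: 102.7 kg.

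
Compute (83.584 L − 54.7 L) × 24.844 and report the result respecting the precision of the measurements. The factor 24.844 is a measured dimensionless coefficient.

718 L

83.584 L − 54.7 L = 28.884 L; the difference is limited to 1 decimal place (3 s.f.).
Carrying full precision, 28.884 × 24.844 = 717.594096 L; 24.844 has 5 s.f., so the result keeps min(3, 5) = 3 s.f.
Rounded to 3 significant figures: 718 L.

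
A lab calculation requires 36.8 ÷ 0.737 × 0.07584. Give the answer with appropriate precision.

36.8 ÷ 0.737 × 0.07584 = 3.78685481682…
Multiplication/division keeps the fewest significant figures: 36.8 → 3 s.f., 0.737 → 3 s.f., 0.07584 → 4 s.f.; limit is 3.
Rounded to 3 significant figures: 3.79.

3.79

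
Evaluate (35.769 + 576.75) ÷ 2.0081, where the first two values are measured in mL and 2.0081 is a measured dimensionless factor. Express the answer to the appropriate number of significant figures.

3.0502 × 10² mL

35.769 mL + 576.75 mL = 612.519 mL; the sum is limited to 2 decimal places (5 s.f.).
Carrying full precision, 612.519 ÷ 2.0081 = 305.024152184… mL; 2.0081 has 5 s.f., so the result keeps min(5, 5) = 5 s.f.
Rounded to 5 significant figures: 3.0502 × 10² mL.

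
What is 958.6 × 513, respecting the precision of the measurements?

4.92 × 10⁵

958.6 × 513 = 491761.8
Multiplication/division keeps the fewest significant figures: 958.6 → 4 s.f., 513 → 3 s.f.; limit is 3.
Rounded to 3 significant figures: 4.92 × 10⁵.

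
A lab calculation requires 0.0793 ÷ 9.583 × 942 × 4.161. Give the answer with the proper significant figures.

0.0793 ÷ 9.583 × 942 × 4.161 = 32.4354791401…
Multiplication/division keeps the fewest significant figures: 0.0793 → 3 s.f., 9.583 → 4 s.f., 942 → 3 s.f., 4.161 → 4 s.f.; limit is 3.
Rounded to 3 significant figures: 32.4.

32.4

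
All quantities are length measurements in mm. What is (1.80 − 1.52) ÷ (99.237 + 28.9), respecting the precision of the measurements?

0.0022

1.80 − 1.52 = 0.28, limited to 2 d.p. → 2 s.f.; 99.237 + 28.9 = 128.137, limited to 1 d.p. → 4 s.f.
Carrying full precision, 0.28 ÷ 128.137 = 0.00218516119466…; keep min(2, 4) = 2 s.f.
Rounded to 2 significant figures: 0.0022.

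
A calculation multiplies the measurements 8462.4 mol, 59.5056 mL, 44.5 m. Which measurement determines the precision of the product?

8462.4 mol → 5 s.f.; 59.5056 mL → 6 s.f.; 44.5 m → 3 s.f.
The fewest is 3 significant figures, from 44.5 m.

44.5 m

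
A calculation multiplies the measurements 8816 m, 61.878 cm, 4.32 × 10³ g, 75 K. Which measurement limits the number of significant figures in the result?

8816 m → 4 s.f.; 61.878 cm → 5 s.f.; 4.32 × 10³ g → 3 s.f.; 75 K → 2 s.f.
The fewest is 2 significant figures, from 75 K.

75 K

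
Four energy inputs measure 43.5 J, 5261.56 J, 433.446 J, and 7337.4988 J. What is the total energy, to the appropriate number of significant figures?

13076.0 J

43.5 J + 5261.56 J + 433.446 J + 7337.4988 J = 13076.0048 J.
Addition/subtraction keeps the fewest decimal places: 43.5 → 1 decimal place, 5261.56 → 2 decimal places, 433.446 → 3 decimal places, 7337.4988 → 4 decimal places; limit is 1.
Rounded to 1 decimal place: 13076.0 J.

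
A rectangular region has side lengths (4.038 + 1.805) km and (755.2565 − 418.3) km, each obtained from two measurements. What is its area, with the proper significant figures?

1.969 × 10^3 km²

4.038 + 1.805 = 5.843, limited to 3 d.p. → 4 s.f.; 755.2565 − 418.3 = 336.9565, limited to 1 d.p. → 4 s.f.
Carrying full precision, 5.843 × 336.9565 = 1968.8368295; keep min(4, 4) = 4 s.f.
Rounded to 4 significant figures: 1.969 × 10^3 km².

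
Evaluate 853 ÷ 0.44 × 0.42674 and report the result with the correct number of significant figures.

8.3 × 10²

853 ÷ 0.44 × 0.42674 = 827.293681818…
Multiplication/division keeps the fewest significant figures: 853 → 3 s.f., 0.44 → 2 s.f., 0.42674 → 5 s.f.; limit is 2.
Rounded to 2 significant figures: 8.3 × 10².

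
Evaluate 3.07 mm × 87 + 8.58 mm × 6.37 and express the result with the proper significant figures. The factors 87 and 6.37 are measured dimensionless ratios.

3.07 × 87 = 267.09 → 2.7 × 10^2 mm (2 s.f., last digit at the 10^1 place).
8.58 × 6.37 = 54.6546 → 54.7 mm (3 s.f., last digit at the 10^-1 place).
Sum: 321.7446 mm; keep the coarser place, 10^1.
Result: 3.2 × 10^2 mm.

3.2 × 10^2 mm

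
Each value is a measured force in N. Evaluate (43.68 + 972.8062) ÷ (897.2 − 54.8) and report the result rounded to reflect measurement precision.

1.207

43.68 + 972.8062 = 1016.4862, limited to 2 d.p. → 6 s.f.; 897.2 − 54.8 = 842.4, limited to 1 d.p. → 4 s.f.
Carrying full precision, 1016.4862 ÷ 842.4 = 1.20665503324…; keep min(6, 4) = 4 s.f.
Rounded to 4 significant figures: 1.207.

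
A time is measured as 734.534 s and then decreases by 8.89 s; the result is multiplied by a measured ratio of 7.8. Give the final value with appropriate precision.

5.7 × 10³ s

734.534 s − 8.89 s = 725.644 s; the difference is limited to 2 decimal places (5 s.f.).
Carrying full precision, 725.644 × 7.8 = 5660.0232 s; 7.8 has 2 s.f., so the result keeps min(5, 2) = 2 s.f.
Rounded to 2 significant figures: 5.7 × 10³ s.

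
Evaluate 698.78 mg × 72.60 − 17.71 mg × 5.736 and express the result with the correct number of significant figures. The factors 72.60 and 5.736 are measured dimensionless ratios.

698.78 × 72.60 = 50731.428 → 5.073 × 10⁴ mg (4 s.f., last digit at the 10^1 place).
17.71 × 5.736 = 101.58456 → 101.6 mg (4 s.f., last digit at the 10^-1 place).
Difference: 50629.84344 mg; keep the coarser place, 10^1.
Result: 5.063 × 10⁴ mg.

5.063 × 10⁴ mg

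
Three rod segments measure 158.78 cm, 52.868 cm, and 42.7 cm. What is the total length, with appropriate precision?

158.78 cm + 52.868 cm + 42.7 cm = 254.348 cm.
Addition/subtraction keeps the fewest decimal places: 158.78 → 2 decimal places, 52.868 → 3 decimal places, 42.7 → 1 decimal place; limit is 1.
Rounded to 1 decimal place: 254.3 cm.

254.3 cm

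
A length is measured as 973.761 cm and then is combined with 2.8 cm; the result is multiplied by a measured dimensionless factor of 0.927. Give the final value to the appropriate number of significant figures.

973.761 cm + 2.8 cm = 976.561 cm; the sum is limited to 1 decimal place (4 s.f.).
Carrying full precision, 976.561 × 0.927 = 905.272047 cm; 0.927 has 3 s.f., so the result keeps min(4, 3) = 3 s.f.
Rounded to 3 significant figures: 9.05 × 10^2 cm.

9.05 × 10^2 cm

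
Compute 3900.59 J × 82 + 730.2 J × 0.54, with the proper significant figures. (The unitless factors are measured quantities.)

3.2 × 10^5 J

3900.59 × 82 = 319848.38 → 3.2 × 10^5 J (2 s.f., last digit at the 10^4 place).
730.2 × 0.54 = 394.308 → 3.9 × 10^2 J (2 s.f., last digit at the 10^1 place).
Sum: 320242.688 J; keep the coarser place, 10^4.
Result: 3.2 × 10^5 J.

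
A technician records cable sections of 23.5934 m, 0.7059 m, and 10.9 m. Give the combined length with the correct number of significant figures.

35.2 m

23.5934 m + 0.7059 m + 10.9 m = 35.1993 m.
Addition/subtraction keeps the fewest decimal places: 23.5934 → 4 decimal places, 0.7059 → 4 decimal places, 10.9 → 1 decimal place; limit is 1.
Rounded to 1 decimal place: 35.2 m.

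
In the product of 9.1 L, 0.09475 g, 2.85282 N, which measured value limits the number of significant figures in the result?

9.1 L → 2 s.f.; 0.09475 g → 4 s.f.; 2.85282 N → 6 s.f.
The fewest is 2 significant figures, from 9.1 L.

9.1 L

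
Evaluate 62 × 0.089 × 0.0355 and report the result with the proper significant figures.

62 × 0.089 × 0.0355 = 0.195889
Multiplication/division keeps the fewest significant figures: 62 → 2 s.f., 0.089 → 2 s.f., 0.0355 → 3 s.f.; limit is 2.
Rounded to 2 significant figures: 0.20.

0.20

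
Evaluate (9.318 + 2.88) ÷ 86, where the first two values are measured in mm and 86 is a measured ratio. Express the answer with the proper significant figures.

9.318 mm + 2.88 mm = 12.198 mm; the sum is limited to 2 decimal places (4 s.f.).
Carrying full precision, 12.198 ÷ 86 = 0.141837209302… mm; 86 has 2 s.f., so the result keeps min(4, 2) = 2 s.f.
Rounded to 2 significant figures: 0.14 mm.

0.14 mm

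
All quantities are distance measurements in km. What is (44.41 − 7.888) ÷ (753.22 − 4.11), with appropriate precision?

0.04875

44.41 − 7.888 = 36.522, limited to 2 d.p. → 4 s.f.; 753.22 − 4.11 = 749.11, limited to 2 d.p. → 5 s.f.
Carrying full precision, 36.522 ÷ 749.11 = 0.0487538545741…; keep min(4, 5) = 4 s.f.
Rounded to 4 significant figures: 0.04875.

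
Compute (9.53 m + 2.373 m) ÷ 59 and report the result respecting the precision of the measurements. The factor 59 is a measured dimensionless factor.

9.53 m + 2.373 m = 11.903 m; the sum is limited to 2 decimal places (4 s.f.).
Carrying full precision, 11.903 ÷ 59 = 0.201745762712… m; 59 has 2 s.f., so the result keeps min(4, 2) = 2 s.f.
Rounded to 2 significant figures: 0.20 m.

0.20 m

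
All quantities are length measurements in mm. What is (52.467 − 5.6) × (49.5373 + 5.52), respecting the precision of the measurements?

2.58 × 10^3 mm²

52.467 − 5.6 = 46.867, limited to 1 d.p. → 3 s.f.; 49.5373 + 5.52 = 55.0573, limited to 2 d.p. → 4 s.f.
Carrying full precision, 46.867 × 55.0573 = 2580.3704791; keep min(3, 4) = 3 s.f.
Rounded to 3 significant figures: 2.58 × 10^3 mm².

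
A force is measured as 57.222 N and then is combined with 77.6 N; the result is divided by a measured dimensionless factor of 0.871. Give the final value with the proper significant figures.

57.222 N + 77.6 N = 134.822 N; the sum is limited to 1 decimal place (4 s.f.).
Carrying full precision, 134.822 ÷ 0.871 = 154.78989667… N; 0.871 has 3 s.f., so the result keeps min(4, 3) = 3 s.f.
Rounded to 3 significant figures: 155 N.

155 N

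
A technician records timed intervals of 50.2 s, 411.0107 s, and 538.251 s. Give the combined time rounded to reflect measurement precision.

999.5 s

50.2 s + 411.0107 s + 538.251 s = 999.4617 s.
Addition/subtraction keeps the fewest decimal places: 50.2 → 1 decimal place, 411.0107 → 4 decimal places, 538.251 → 3 decimal places; limit is 1.
Rounded to 1 decimal place: 999.5 s.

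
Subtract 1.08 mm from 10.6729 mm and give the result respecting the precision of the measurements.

10.6729 mm − 1.08 mm = 9.5929 mm.
Addition/subtraction keeps the fewest decimal places: 10.6729 → 4 decimal places, 1.08 → 2 decimal places; limit is 2.
Rounded to 2 decimal places: 9.59 mm.

9.59 mm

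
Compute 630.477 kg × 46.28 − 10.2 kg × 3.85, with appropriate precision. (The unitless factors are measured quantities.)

630.477 × 46.28 = 29178.47556 → 2.918 × 10⁴ kg (4 s.f., last digit at the 10^1 place).
10.2 × 3.85 = 39.27 → 39.3 kg (3 s.f., last digit at the 10^-1 place).
Difference: 29139.20556 kg; keep the coarser place, 10^1.
Result: 2.914 × 10⁴ kg.

2.914 × 10⁴ kg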